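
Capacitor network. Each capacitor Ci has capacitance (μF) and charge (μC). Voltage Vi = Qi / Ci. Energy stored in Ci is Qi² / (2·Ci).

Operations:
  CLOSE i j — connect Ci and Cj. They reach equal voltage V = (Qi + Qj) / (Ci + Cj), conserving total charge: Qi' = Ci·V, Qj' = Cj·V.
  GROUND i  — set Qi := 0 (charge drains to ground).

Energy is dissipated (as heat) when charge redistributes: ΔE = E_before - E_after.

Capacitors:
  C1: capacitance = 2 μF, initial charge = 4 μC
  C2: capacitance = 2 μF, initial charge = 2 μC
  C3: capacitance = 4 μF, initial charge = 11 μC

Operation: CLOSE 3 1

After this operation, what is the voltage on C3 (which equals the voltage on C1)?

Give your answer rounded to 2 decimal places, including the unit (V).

Initial: C1(2μF, Q=4μC, V=2.00V), C2(2μF, Q=2μC, V=1.00V), C3(4μF, Q=11μC, V=2.75V)
Op 1: CLOSE 3-1: Q_total=15.00, C_total=6.00, V=2.50; Q3=10.00, Q1=5.00; dissipated=0.375

Answer: 2.50 V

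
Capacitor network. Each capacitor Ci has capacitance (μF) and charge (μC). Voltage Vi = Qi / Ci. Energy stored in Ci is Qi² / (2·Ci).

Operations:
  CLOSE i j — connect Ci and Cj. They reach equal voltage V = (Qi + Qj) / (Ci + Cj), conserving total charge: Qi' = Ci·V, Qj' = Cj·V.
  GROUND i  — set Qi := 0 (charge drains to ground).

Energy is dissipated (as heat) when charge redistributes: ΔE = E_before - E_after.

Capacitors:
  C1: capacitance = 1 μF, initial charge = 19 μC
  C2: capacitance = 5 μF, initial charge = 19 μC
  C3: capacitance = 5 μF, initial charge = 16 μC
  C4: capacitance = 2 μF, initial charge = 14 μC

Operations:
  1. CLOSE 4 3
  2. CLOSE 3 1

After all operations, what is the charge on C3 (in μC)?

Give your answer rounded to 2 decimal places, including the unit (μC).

Initial: C1(1μF, Q=19μC, V=19.00V), C2(5μF, Q=19μC, V=3.80V), C3(5μF, Q=16μC, V=3.20V), C4(2μF, Q=14μC, V=7.00V)
Op 1: CLOSE 4-3: Q_total=30.00, C_total=7.00, V=4.29; Q4=8.57, Q3=21.43; dissipated=10.314
Op 2: CLOSE 3-1: Q_total=40.43, C_total=6.00, V=6.74; Q3=33.69, Q1=6.74; dissipated=90.213
Final charges: Q1=6.74, Q2=19.00, Q3=33.69, Q4=8.57

Answer: 33.69 μC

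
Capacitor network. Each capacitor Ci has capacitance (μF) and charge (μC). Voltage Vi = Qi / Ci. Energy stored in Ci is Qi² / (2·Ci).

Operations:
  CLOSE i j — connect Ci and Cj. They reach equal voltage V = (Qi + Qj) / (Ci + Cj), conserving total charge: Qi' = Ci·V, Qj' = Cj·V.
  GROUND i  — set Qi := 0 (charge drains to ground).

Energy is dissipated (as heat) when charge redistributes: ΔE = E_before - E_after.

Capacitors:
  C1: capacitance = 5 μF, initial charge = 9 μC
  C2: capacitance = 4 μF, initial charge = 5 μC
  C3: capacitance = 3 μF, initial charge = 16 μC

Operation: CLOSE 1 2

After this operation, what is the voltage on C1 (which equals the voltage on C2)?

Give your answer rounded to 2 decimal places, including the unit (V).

Initial: C1(5μF, Q=9μC, V=1.80V), C2(4μF, Q=5μC, V=1.25V), C3(3μF, Q=16μC, V=5.33V)
Op 1: CLOSE 1-2: Q_total=14.00, C_total=9.00, V=1.56; Q1=7.78, Q2=6.22; dissipated=0.336

Answer: 1.56 V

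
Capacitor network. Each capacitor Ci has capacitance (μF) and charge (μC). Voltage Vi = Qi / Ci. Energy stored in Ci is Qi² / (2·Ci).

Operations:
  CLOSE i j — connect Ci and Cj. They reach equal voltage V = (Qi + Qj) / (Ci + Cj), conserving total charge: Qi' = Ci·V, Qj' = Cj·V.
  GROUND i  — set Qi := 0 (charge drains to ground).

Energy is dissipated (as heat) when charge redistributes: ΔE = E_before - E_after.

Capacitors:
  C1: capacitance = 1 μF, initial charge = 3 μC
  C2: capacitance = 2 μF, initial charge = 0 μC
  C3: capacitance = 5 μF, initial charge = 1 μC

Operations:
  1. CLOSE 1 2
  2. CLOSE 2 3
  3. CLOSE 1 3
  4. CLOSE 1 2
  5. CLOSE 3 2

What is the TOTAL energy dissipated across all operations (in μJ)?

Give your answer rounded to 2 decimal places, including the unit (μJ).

Answer: 3.60 μJ

Derivation:
Initial: C1(1μF, Q=3μC, V=3.00V), C2(2μF, Q=0μC, V=0.00V), C3(5μF, Q=1μC, V=0.20V)
Op 1: CLOSE 1-2: Q_total=3.00, C_total=3.00, V=1.00; Q1=1.00, Q2=2.00; dissipated=3.000
Op 2: CLOSE 2-3: Q_total=3.00, C_total=7.00, V=0.43; Q2=0.86, Q3=2.14; dissipated=0.457
Op 3: CLOSE 1-3: Q_total=3.14, C_total=6.00, V=0.52; Q1=0.52, Q3=2.62; dissipated=0.136
Op 4: CLOSE 1-2: Q_total=1.38, C_total=3.00, V=0.46; Q1=0.46, Q2=0.92; dissipated=0.003
Op 5: CLOSE 3-2: Q_total=3.54, C_total=7.00, V=0.51; Q3=2.53, Q2=1.01; dissipated=0.003
Total dissipated: 3.599 μJ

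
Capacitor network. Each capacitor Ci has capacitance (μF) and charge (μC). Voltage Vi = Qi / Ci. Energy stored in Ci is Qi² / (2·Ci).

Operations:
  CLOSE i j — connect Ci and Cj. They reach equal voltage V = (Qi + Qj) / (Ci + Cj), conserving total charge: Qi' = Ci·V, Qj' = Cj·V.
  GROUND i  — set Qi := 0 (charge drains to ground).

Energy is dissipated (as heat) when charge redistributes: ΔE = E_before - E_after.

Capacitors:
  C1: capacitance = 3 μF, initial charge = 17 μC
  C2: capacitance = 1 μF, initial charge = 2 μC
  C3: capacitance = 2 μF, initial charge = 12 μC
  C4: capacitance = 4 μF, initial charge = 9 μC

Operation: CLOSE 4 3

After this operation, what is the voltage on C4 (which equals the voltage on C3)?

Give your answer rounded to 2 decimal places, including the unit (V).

Initial: C1(3μF, Q=17μC, V=5.67V), C2(1μF, Q=2μC, V=2.00V), C3(2μF, Q=12μC, V=6.00V), C4(4μF, Q=9μC, V=2.25V)
Op 1: CLOSE 4-3: Q_total=21.00, C_total=6.00, V=3.50; Q4=14.00, Q3=7.00; dissipated=9.375

Answer: 3.50 V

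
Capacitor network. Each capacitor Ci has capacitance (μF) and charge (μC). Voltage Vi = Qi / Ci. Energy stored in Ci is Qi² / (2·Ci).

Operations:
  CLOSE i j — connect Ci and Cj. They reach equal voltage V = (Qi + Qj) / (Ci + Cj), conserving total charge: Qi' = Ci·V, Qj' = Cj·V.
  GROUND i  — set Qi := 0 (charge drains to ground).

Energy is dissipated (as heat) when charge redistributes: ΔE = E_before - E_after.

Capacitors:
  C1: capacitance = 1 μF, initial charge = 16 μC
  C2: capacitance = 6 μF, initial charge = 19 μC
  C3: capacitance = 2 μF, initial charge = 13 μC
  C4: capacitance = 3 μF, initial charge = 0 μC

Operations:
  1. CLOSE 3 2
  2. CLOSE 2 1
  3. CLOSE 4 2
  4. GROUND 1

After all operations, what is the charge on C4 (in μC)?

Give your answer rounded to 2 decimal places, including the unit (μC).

Initial: C1(1μF, Q=16μC, V=16.00V), C2(6μF, Q=19μC, V=3.17V), C3(2μF, Q=13μC, V=6.50V), C4(3μF, Q=0μC, V=0.00V)
Op 1: CLOSE 3-2: Q_total=32.00, C_total=8.00, V=4.00; Q3=8.00, Q2=24.00; dissipated=8.333
Op 2: CLOSE 2-1: Q_total=40.00, C_total=7.00, V=5.71; Q2=34.29, Q1=5.71; dissipated=61.714
Op 3: CLOSE 4-2: Q_total=34.29, C_total=9.00, V=3.81; Q4=11.43, Q2=22.86; dissipated=32.653
Op 4: GROUND 1: Q1=0; energy lost=16.327
Final charges: Q1=0.00, Q2=22.86, Q3=8.00, Q4=11.43

Answer: 11.43 μC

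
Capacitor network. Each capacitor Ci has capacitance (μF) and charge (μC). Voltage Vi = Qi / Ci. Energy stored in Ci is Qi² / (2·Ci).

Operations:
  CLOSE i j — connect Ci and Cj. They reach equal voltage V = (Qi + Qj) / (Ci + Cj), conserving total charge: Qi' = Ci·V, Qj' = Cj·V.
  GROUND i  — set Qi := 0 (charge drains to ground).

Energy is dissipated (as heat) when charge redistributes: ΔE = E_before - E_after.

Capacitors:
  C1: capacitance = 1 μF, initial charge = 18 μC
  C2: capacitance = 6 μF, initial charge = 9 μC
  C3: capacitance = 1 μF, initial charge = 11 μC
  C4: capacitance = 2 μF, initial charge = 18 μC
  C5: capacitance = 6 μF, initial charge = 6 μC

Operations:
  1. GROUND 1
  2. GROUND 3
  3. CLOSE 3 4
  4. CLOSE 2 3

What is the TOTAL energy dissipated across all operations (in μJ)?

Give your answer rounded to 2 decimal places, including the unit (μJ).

Answer: 258.18 μJ

Derivation:
Initial: C1(1μF, Q=18μC, V=18.00V), C2(6μF, Q=9μC, V=1.50V), C3(1μF, Q=11μC, V=11.00V), C4(2μF, Q=18μC, V=9.00V), C5(6μF, Q=6μC, V=1.00V)
Op 1: GROUND 1: Q1=0; energy lost=162.000
Op 2: GROUND 3: Q3=0; energy lost=60.500
Op 3: CLOSE 3-4: Q_total=18.00, C_total=3.00, V=6.00; Q3=6.00, Q4=12.00; dissipated=27.000
Op 4: CLOSE 2-3: Q_total=15.00, C_total=7.00, V=2.14; Q2=12.86, Q3=2.14; dissipated=8.679
Total dissipated: 258.179 μJ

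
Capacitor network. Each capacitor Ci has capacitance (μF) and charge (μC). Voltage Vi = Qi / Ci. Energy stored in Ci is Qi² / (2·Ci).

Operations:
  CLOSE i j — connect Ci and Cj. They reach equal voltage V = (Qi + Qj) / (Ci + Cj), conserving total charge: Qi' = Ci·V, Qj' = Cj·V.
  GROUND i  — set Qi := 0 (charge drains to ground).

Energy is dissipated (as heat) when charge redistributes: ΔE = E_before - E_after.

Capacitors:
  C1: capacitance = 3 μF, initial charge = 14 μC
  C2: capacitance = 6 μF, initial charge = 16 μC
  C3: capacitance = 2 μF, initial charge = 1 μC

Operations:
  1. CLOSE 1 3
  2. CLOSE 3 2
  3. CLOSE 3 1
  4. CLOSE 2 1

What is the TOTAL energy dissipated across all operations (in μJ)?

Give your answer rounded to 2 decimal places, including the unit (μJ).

Initial: C1(3μF, Q=14μC, V=4.67V), C2(6μF, Q=16μC, V=2.67V), C3(2μF, Q=1μC, V=0.50V)
Op 1: CLOSE 1-3: Q_total=15.00, C_total=5.00, V=3.00; Q1=9.00, Q3=6.00; dissipated=10.417
Op 2: CLOSE 3-2: Q_total=22.00, C_total=8.00, V=2.75; Q3=5.50, Q2=16.50; dissipated=0.083
Op 3: CLOSE 3-1: Q_total=14.50, C_total=5.00, V=2.90; Q3=5.80, Q1=8.70; dissipated=0.037
Op 4: CLOSE 2-1: Q_total=25.20, C_total=9.00, V=2.80; Q2=16.80, Q1=8.40; dissipated=0.022
Total dissipated: 10.560 μJ

Answer: 10.56 μJ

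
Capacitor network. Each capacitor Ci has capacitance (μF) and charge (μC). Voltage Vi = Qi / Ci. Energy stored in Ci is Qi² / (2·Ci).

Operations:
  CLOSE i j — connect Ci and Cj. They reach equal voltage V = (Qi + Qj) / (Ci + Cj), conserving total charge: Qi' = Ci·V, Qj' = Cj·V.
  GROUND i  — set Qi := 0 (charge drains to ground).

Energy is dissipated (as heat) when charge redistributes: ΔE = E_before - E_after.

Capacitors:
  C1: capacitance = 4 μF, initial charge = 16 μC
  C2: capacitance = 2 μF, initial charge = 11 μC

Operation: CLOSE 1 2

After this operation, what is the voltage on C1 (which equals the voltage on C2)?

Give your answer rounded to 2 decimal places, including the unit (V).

Initial: C1(4μF, Q=16μC, V=4.00V), C2(2μF, Q=11μC, V=5.50V)
Op 1: CLOSE 1-2: Q_total=27.00, C_total=6.00, V=4.50; Q1=18.00, Q2=9.00; dissipated=1.500

Answer: 4.50 V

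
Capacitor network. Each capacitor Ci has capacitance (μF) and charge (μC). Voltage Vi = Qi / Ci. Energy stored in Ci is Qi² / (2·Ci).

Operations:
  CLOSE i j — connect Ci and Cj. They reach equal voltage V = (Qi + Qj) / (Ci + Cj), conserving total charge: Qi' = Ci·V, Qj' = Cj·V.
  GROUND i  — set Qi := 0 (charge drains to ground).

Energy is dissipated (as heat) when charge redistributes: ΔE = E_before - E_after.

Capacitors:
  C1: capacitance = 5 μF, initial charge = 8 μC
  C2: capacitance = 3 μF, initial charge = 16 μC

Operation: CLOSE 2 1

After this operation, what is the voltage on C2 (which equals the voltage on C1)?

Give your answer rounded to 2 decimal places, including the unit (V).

Initial: C1(5μF, Q=8μC, V=1.60V), C2(3μF, Q=16μC, V=5.33V)
Op 1: CLOSE 2-1: Q_total=24.00, C_total=8.00, V=3.00; Q2=9.00, Q1=15.00; dissipated=13.067

Answer: 3.00 V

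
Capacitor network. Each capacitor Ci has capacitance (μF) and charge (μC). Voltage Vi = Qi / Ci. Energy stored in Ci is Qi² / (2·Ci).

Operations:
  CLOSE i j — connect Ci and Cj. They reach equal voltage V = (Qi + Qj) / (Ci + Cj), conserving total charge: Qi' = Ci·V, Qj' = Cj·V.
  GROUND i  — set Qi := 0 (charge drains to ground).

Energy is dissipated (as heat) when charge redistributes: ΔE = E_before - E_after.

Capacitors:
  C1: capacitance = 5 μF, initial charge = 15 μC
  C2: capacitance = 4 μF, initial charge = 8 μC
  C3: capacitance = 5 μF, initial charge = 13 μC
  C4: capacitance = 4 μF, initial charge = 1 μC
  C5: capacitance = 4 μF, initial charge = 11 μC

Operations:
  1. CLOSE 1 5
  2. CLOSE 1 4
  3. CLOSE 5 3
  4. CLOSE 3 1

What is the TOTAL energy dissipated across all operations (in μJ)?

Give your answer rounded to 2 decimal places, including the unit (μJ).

Initial: C1(5μF, Q=15μC, V=3.00V), C2(4μF, Q=8μC, V=2.00V), C3(5μF, Q=13μC, V=2.60V), C4(4μF, Q=1μC, V=0.25V), C5(4μF, Q=11μC, V=2.75V)
Op 1: CLOSE 1-5: Q_total=26.00, C_total=9.00, V=2.89; Q1=14.44, Q5=11.56; dissipated=0.069
Op 2: CLOSE 1-4: Q_total=15.44, C_total=9.00, V=1.72; Q1=8.58, Q4=6.86; dissipated=7.737
Op 3: CLOSE 5-3: Q_total=24.56, C_total=9.00, V=2.73; Q5=10.91, Q3=13.64; dissipated=0.093
Op 4: CLOSE 3-1: Q_total=22.22, C_total=10.00, V=2.22; Q3=11.11, Q1=11.11; dissipated=1.281
Total dissipated: 9.181 μJ

Answer: 9.18 μJ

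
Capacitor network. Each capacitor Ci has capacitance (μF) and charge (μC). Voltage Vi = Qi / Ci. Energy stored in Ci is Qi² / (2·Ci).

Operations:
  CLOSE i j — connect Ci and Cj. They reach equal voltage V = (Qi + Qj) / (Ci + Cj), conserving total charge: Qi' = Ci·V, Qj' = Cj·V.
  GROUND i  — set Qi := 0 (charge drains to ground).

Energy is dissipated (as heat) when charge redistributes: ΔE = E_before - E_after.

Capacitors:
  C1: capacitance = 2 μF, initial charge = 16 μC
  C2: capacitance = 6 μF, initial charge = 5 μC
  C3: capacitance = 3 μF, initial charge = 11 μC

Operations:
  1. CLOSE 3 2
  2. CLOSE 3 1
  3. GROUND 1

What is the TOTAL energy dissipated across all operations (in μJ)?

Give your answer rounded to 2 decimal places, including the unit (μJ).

Answer: 49.46 μJ

Derivation:
Initial: C1(2μF, Q=16μC, V=8.00V), C2(6μF, Q=5μC, V=0.83V), C3(3μF, Q=11μC, V=3.67V)
Op 1: CLOSE 3-2: Q_total=16.00, C_total=9.00, V=1.78; Q3=5.33, Q2=10.67; dissipated=8.028
Op 2: CLOSE 3-1: Q_total=21.33, C_total=5.00, V=4.27; Q3=12.80, Q1=8.53; dissipated=23.230
Op 3: GROUND 1: Q1=0; energy lost=18.204
Total dissipated: 49.462 μJ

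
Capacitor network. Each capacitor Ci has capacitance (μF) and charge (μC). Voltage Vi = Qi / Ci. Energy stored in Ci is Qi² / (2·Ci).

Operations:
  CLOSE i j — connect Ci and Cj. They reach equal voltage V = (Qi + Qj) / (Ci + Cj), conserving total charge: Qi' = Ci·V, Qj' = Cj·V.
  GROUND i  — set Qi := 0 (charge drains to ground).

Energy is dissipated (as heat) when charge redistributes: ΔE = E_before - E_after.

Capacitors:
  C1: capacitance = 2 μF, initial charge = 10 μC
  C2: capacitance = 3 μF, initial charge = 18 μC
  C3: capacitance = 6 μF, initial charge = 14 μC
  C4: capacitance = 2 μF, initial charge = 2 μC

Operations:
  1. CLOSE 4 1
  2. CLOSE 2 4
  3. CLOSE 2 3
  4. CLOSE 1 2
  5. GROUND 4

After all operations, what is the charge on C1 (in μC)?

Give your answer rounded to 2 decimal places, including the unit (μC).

Answer: 6.19 μC

Derivation:
Initial: C1(2μF, Q=10μC, V=5.00V), C2(3μF, Q=18μC, V=6.00V), C3(6μF, Q=14μC, V=2.33V), C4(2μF, Q=2μC, V=1.00V)
Op 1: CLOSE 4-1: Q_total=12.00, C_total=4.00, V=3.00; Q4=6.00, Q1=6.00; dissipated=8.000
Op 2: CLOSE 2-4: Q_total=24.00, C_total=5.00, V=4.80; Q2=14.40, Q4=9.60; dissipated=5.400
Op 3: CLOSE 2-3: Q_total=28.40, C_total=9.00, V=3.16; Q2=9.47, Q3=18.93; dissipated=6.084
Op 4: CLOSE 1-2: Q_total=15.47, C_total=5.00, V=3.09; Q1=6.19, Q2=9.28; dissipated=0.015
Op 5: GROUND 4: Q4=0; energy lost=23.040
Final charges: Q1=6.19, Q2=9.28, Q3=18.93, Q4=0.00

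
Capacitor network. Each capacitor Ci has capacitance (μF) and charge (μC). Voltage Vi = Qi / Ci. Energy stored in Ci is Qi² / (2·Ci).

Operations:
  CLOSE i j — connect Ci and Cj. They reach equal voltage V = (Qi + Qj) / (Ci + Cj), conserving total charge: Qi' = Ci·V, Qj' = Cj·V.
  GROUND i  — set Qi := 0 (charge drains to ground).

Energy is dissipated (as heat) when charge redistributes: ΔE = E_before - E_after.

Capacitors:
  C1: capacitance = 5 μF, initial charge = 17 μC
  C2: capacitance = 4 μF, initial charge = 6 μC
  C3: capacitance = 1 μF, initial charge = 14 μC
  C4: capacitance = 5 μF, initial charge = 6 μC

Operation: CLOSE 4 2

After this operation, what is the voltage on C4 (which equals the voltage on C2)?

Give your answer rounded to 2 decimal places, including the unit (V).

Answer: 1.33 V

Derivation:
Initial: C1(5μF, Q=17μC, V=3.40V), C2(4μF, Q=6μC, V=1.50V), C3(1μF, Q=14μC, V=14.00V), C4(5μF, Q=6μC, V=1.20V)
Op 1: CLOSE 4-2: Q_total=12.00, C_total=9.00, V=1.33; Q4=6.67, Q2=5.33; dissipated=0.100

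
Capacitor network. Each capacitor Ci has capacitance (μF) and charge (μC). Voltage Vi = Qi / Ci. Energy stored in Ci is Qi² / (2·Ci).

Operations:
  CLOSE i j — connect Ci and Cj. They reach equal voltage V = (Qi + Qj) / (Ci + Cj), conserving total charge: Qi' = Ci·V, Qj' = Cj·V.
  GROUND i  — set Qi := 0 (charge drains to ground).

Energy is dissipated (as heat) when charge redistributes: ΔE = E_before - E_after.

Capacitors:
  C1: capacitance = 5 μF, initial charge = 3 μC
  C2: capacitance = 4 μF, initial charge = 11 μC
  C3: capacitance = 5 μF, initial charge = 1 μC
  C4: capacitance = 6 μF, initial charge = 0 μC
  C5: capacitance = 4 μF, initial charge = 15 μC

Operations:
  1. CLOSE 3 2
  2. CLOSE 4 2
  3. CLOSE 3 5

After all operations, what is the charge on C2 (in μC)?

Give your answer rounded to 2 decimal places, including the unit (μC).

Answer: 2.13 μC

Derivation:
Initial: C1(5μF, Q=3μC, V=0.60V), C2(4μF, Q=11μC, V=2.75V), C3(5μF, Q=1μC, V=0.20V), C4(6μF, Q=0μC, V=0.00V), C5(4μF, Q=15μC, V=3.75V)
Op 1: CLOSE 3-2: Q_total=12.00, C_total=9.00, V=1.33; Q3=6.67, Q2=5.33; dissipated=7.225
Op 2: CLOSE 4-2: Q_total=5.33, C_total=10.00, V=0.53; Q4=3.20, Q2=2.13; dissipated=2.133
Op 3: CLOSE 3-5: Q_total=21.67, C_total=9.00, V=2.41; Q3=12.04, Q5=9.63; dissipated=6.489
Final charges: Q1=3.00, Q2=2.13, Q3=12.04, Q4=3.20, Q5=9.63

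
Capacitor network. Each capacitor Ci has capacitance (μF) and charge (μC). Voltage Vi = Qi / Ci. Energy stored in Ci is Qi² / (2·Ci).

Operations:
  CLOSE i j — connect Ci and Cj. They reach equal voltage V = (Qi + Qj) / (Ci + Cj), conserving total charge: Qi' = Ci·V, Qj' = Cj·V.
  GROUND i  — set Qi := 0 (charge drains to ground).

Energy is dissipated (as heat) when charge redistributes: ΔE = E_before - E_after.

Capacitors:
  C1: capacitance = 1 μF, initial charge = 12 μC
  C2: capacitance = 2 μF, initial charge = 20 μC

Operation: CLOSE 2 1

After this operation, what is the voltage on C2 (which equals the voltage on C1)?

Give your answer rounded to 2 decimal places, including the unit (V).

Answer: 10.67 V

Derivation:
Initial: C1(1μF, Q=12μC, V=12.00V), C2(2μF, Q=20μC, V=10.00V)
Op 1: CLOSE 2-1: Q_total=32.00, C_total=3.00, V=10.67; Q2=21.33, Q1=10.67; dissipated=1.333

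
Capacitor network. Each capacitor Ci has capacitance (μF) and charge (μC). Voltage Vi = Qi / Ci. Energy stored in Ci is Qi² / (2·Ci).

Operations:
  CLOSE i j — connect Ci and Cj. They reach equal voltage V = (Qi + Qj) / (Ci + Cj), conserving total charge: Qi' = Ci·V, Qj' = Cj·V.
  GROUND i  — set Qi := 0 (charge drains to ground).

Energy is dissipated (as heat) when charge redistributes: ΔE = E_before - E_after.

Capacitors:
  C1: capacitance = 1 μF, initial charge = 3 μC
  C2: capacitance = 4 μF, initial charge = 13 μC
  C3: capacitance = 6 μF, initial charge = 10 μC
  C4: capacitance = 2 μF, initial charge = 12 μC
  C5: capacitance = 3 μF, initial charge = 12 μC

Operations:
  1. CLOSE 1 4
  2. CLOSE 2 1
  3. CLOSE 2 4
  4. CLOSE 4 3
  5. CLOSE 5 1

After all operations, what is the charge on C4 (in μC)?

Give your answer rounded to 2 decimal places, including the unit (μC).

Initial: C1(1μF, Q=3μC, V=3.00V), C2(4μF, Q=13μC, V=3.25V), C3(6μF, Q=10μC, V=1.67V), C4(2μF, Q=12μC, V=6.00V), C5(3μF, Q=12μC, V=4.00V)
Op 1: CLOSE 1-4: Q_total=15.00, C_total=3.00, V=5.00; Q1=5.00, Q4=10.00; dissipated=3.000
Op 2: CLOSE 2-1: Q_total=18.00, C_total=5.00, V=3.60; Q2=14.40, Q1=3.60; dissipated=1.225
Op 3: CLOSE 2-4: Q_total=24.40, C_total=6.00, V=4.07; Q2=16.27, Q4=8.13; dissipated=1.307
Op 4: CLOSE 4-3: Q_total=18.13, C_total=8.00, V=2.27; Q4=4.53, Q3=13.60; dissipated=4.320
Op 5: CLOSE 5-1: Q_total=15.60, C_total=4.00, V=3.90; Q5=11.70, Q1=3.90; dissipated=0.060
Final charges: Q1=3.90, Q2=16.27, Q3=13.60, Q4=4.53, Q5=11.70

Answer: 4.53 μC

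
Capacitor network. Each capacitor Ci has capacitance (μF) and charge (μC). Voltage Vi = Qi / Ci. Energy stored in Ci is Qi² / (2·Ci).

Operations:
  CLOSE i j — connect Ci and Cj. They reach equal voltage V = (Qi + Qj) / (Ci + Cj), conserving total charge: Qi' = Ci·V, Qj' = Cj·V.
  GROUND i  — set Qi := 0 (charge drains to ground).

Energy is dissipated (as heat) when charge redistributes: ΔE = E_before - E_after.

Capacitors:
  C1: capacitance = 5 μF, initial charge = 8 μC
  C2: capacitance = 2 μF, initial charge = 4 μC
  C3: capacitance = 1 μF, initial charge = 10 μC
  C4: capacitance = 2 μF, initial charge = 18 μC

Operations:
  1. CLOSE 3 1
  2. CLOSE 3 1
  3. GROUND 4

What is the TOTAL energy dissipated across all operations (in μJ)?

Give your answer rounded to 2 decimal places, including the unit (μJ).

Answer: 110.40 μJ

Derivation:
Initial: C1(5μF, Q=8μC, V=1.60V), C2(2μF, Q=4μC, V=2.00V), C3(1μF, Q=10μC, V=10.00V), C4(2μF, Q=18μC, V=9.00V)
Op 1: CLOSE 3-1: Q_total=18.00, C_total=6.00, V=3.00; Q3=3.00, Q1=15.00; dissipated=29.400
Op 2: CLOSE 3-1: Q_total=18.00, C_total=6.00, V=3.00; Q3=3.00, Q1=15.00; dissipated=0.000
Op 3: GROUND 4: Q4=0; energy lost=81.000
Total dissipated: 110.400 μJ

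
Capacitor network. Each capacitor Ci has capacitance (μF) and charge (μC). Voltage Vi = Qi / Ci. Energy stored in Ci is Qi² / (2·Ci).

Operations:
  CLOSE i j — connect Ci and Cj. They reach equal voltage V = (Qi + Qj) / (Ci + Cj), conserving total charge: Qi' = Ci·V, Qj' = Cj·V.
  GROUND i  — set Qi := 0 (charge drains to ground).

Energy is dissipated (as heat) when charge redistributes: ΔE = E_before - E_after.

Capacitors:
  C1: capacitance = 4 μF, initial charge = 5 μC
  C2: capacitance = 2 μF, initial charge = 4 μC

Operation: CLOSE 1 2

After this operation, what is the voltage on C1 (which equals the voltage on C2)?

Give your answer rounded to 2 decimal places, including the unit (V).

Answer: 1.50 V

Derivation:
Initial: C1(4μF, Q=5μC, V=1.25V), C2(2μF, Q=4μC, V=2.00V)
Op 1: CLOSE 1-2: Q_total=9.00, C_total=6.00, V=1.50; Q1=6.00, Q2=3.00; dissipated=0.375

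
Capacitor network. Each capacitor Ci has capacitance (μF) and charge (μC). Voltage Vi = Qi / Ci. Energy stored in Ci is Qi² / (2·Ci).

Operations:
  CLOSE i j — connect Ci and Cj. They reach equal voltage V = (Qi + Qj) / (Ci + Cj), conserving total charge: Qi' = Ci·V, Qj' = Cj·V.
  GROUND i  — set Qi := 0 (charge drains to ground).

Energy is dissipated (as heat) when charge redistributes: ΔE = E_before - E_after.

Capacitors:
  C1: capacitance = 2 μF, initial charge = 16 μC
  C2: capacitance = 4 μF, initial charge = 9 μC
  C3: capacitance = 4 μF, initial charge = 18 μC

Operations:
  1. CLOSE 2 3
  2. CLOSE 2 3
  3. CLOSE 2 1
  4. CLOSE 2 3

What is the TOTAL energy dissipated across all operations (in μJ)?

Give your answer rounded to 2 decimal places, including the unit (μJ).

Answer: 21.70 μJ

Derivation:
Initial: C1(2μF, Q=16μC, V=8.00V), C2(4μF, Q=9μC, V=2.25V), C3(4μF, Q=18μC, V=4.50V)
Op 1: CLOSE 2-3: Q_total=27.00, C_total=8.00, V=3.38; Q2=13.50, Q3=13.50; dissipated=5.062
Op 2: CLOSE 2-3: Q_total=27.00, C_total=8.00, V=3.38; Q2=13.50, Q3=13.50; dissipated=0.000
Op 3: CLOSE 2-1: Q_total=29.50, C_total=6.00, V=4.92; Q2=19.67, Q1=9.83; dissipated=14.260
Op 4: CLOSE 2-3: Q_total=33.17, C_total=8.00, V=4.15; Q2=16.58, Q3=16.58; dissipated=2.377
Total dissipated: 21.700 μJ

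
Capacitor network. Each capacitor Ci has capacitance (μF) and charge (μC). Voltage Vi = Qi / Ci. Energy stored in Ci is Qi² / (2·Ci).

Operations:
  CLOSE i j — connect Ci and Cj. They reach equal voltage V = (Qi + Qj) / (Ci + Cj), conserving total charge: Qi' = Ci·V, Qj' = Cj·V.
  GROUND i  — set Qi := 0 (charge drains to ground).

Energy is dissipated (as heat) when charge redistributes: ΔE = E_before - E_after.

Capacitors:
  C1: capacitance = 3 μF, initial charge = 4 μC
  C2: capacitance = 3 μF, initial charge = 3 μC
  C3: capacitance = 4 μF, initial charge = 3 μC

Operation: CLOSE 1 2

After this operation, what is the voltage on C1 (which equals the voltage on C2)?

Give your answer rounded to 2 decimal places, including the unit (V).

Initial: C1(3μF, Q=4μC, V=1.33V), C2(3μF, Q=3μC, V=1.00V), C3(4μF, Q=3μC, V=0.75V)
Op 1: CLOSE 1-2: Q_total=7.00, C_total=6.00, V=1.17; Q1=3.50, Q2=3.50; dissipated=0.083

Answer: 1.17 V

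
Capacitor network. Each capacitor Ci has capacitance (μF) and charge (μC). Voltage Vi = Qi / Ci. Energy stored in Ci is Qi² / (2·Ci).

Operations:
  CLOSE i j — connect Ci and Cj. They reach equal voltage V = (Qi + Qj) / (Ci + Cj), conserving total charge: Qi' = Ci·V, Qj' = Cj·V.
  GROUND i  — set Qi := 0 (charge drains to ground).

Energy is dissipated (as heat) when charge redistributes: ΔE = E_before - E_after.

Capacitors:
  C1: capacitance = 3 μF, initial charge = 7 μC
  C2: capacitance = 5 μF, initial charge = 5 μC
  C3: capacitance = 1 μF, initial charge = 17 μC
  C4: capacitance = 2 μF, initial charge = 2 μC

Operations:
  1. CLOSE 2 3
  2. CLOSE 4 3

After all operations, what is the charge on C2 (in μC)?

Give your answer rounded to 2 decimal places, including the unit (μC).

Initial: C1(3μF, Q=7μC, V=2.33V), C2(5μF, Q=5μC, V=1.00V), C3(1μF, Q=17μC, V=17.00V), C4(2μF, Q=2μC, V=1.00V)
Op 1: CLOSE 2-3: Q_total=22.00, C_total=6.00, V=3.67; Q2=18.33, Q3=3.67; dissipated=106.667
Op 2: CLOSE 4-3: Q_total=5.67, C_total=3.00, V=1.89; Q4=3.78, Q3=1.89; dissipated=2.370
Final charges: Q1=7.00, Q2=18.33, Q3=1.89, Q4=3.78

Answer: 18.33 μC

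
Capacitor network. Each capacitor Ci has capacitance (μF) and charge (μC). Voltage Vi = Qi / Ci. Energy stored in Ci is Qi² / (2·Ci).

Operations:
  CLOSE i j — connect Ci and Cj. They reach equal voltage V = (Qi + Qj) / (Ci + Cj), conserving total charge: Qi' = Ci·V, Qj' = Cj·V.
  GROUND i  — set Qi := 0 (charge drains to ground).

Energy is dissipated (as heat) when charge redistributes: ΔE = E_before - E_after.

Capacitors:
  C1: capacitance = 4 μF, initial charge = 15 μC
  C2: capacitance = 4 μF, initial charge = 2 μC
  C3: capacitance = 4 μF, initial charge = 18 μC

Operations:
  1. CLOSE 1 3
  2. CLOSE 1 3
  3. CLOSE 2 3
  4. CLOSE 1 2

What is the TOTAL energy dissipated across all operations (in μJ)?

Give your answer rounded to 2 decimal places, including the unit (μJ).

Initial: C1(4μF, Q=15μC, V=3.75V), C2(4μF, Q=2μC, V=0.50V), C3(4μF, Q=18μC, V=4.50V)
Op 1: CLOSE 1-3: Q_total=33.00, C_total=8.00, V=4.12; Q1=16.50, Q3=16.50; dissipated=0.562
Op 2: CLOSE 1-3: Q_total=33.00, C_total=8.00, V=4.12; Q1=16.50, Q3=16.50; dissipated=0.000
Op 3: CLOSE 2-3: Q_total=18.50, C_total=8.00, V=2.31; Q2=9.25, Q3=9.25; dissipated=13.141
Op 4: CLOSE 1-2: Q_total=25.75, C_total=8.00, V=3.22; Q1=12.88, Q2=12.88; dissipated=3.285
Total dissipated: 16.988 μJ

Answer: 16.99 μJ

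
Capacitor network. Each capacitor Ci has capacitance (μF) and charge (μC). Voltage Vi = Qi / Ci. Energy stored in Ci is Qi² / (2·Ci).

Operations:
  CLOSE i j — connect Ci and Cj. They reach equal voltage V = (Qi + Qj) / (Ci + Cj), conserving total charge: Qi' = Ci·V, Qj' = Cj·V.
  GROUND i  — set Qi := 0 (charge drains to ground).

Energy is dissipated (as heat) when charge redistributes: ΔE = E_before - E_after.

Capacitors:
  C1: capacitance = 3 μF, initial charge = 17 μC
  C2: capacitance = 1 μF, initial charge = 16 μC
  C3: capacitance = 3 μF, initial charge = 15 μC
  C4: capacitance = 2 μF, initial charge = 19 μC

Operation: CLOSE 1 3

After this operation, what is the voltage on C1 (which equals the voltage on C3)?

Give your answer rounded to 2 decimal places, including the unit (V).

Initial: C1(3μF, Q=17μC, V=5.67V), C2(1μF, Q=16μC, V=16.00V), C3(3μF, Q=15μC, V=5.00V), C4(2μF, Q=19μC, V=9.50V)
Op 1: CLOSE 1-3: Q_total=32.00, C_total=6.00, V=5.33; Q1=16.00, Q3=16.00; dissipated=0.333

Answer: 5.33 V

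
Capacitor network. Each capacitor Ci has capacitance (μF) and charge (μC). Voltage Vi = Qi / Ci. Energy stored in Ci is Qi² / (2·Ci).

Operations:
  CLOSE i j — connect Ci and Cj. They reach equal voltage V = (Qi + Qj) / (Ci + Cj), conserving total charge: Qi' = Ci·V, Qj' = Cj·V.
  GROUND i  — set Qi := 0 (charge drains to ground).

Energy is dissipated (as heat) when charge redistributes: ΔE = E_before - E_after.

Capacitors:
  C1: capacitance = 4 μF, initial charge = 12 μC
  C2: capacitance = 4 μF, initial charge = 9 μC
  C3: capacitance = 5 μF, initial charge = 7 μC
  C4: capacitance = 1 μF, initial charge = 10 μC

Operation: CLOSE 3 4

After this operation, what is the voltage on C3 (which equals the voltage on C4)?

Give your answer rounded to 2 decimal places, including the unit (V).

Answer: 2.83 V

Derivation:
Initial: C1(4μF, Q=12μC, V=3.00V), C2(4μF, Q=9μC, V=2.25V), C3(5μF, Q=7μC, V=1.40V), C4(1μF, Q=10μC, V=10.00V)
Op 1: CLOSE 3-4: Q_total=17.00, C_total=6.00, V=2.83; Q3=14.17, Q4=2.83; dissipated=30.817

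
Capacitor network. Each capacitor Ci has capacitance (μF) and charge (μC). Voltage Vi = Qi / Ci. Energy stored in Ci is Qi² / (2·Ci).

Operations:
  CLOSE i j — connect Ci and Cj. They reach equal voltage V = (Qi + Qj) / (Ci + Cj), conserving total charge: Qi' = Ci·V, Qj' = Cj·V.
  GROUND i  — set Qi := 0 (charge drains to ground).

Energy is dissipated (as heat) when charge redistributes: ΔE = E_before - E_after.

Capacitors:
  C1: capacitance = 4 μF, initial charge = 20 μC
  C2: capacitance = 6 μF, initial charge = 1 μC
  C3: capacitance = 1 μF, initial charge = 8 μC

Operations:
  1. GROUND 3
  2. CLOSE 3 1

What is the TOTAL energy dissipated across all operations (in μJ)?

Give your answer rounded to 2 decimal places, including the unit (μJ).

Initial: C1(4μF, Q=20μC, V=5.00V), C2(6μF, Q=1μC, V=0.17V), C3(1μF, Q=8μC, V=8.00V)
Op 1: GROUND 3: Q3=0; energy lost=32.000
Op 2: CLOSE 3-1: Q_total=20.00, C_total=5.00, V=4.00; Q3=4.00, Q1=16.00; dissipated=10.000
Total dissipated: 42.000 μJ

Answer: 42.00 μJ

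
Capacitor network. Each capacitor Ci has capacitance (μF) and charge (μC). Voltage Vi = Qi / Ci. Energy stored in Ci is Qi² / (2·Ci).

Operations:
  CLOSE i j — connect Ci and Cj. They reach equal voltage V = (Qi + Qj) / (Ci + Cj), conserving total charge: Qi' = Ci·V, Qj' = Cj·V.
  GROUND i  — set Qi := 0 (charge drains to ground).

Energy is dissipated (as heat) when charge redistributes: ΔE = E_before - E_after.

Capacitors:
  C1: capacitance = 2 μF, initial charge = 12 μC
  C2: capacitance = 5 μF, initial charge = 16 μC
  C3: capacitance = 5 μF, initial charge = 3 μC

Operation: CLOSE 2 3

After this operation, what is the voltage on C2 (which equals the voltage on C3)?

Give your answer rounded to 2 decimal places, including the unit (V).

Answer: 1.90 V

Derivation:
Initial: C1(2μF, Q=12μC, V=6.00V), C2(5μF, Q=16μC, V=3.20V), C3(5μF, Q=3μC, V=0.60V)
Op 1: CLOSE 2-3: Q_total=19.00, C_total=10.00, V=1.90; Q2=9.50, Q3=9.50; dissipated=8.450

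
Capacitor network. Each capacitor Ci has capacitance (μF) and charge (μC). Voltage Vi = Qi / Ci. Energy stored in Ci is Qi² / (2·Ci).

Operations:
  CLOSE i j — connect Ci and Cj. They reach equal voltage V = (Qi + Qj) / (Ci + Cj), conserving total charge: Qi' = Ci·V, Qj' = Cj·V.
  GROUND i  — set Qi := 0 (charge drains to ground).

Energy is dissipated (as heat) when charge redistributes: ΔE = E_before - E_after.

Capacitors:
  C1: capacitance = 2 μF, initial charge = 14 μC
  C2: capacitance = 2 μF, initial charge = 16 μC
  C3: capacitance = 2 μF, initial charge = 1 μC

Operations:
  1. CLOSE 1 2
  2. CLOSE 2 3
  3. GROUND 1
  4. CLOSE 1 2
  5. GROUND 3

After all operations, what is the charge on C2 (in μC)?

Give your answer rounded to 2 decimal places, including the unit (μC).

Answer: 4.00 μC

Derivation:
Initial: C1(2μF, Q=14μC, V=7.00V), C2(2μF, Q=16μC, V=8.00V), C3(2μF, Q=1μC, V=0.50V)
Op 1: CLOSE 1-2: Q_total=30.00, C_total=4.00, V=7.50; Q1=15.00, Q2=15.00; dissipated=0.500
Op 2: CLOSE 2-3: Q_total=16.00, C_total=4.00, V=4.00; Q2=8.00, Q3=8.00; dissipated=24.500
Op 3: GROUND 1: Q1=0; energy lost=56.250
Op 4: CLOSE 1-2: Q_total=8.00, C_total=4.00, V=2.00; Q1=4.00, Q2=4.00; dissipated=8.000
Op 5: GROUND 3: Q3=0; energy lost=16.000
Final charges: Q1=4.00, Q2=4.00, Q3=0.00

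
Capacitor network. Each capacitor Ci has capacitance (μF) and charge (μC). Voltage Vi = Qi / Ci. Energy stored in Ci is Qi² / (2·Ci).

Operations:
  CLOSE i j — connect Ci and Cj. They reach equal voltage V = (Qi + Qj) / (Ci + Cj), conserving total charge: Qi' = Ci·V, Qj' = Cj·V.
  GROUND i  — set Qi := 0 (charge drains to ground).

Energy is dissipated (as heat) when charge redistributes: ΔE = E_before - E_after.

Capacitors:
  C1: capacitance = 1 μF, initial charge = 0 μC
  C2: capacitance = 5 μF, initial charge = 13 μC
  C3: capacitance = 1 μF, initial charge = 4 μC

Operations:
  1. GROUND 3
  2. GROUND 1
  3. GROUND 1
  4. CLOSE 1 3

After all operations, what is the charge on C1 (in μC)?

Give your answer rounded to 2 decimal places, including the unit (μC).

Initial: C1(1μF, Q=0μC, V=0.00V), C2(5μF, Q=13μC, V=2.60V), C3(1μF, Q=4μC, V=4.00V)
Op 1: GROUND 3: Q3=0; energy lost=8.000
Op 2: GROUND 1: Q1=0; energy lost=0.000
Op 3: GROUND 1: Q1=0; energy lost=0.000
Op 4: CLOSE 1-3: Q_total=0.00, C_total=2.00, V=0.00; Q1=0.00, Q3=0.00; dissipated=0.000
Final charges: Q1=0.00, Q2=13.00, Q3=0.00

Answer: 0.00 μC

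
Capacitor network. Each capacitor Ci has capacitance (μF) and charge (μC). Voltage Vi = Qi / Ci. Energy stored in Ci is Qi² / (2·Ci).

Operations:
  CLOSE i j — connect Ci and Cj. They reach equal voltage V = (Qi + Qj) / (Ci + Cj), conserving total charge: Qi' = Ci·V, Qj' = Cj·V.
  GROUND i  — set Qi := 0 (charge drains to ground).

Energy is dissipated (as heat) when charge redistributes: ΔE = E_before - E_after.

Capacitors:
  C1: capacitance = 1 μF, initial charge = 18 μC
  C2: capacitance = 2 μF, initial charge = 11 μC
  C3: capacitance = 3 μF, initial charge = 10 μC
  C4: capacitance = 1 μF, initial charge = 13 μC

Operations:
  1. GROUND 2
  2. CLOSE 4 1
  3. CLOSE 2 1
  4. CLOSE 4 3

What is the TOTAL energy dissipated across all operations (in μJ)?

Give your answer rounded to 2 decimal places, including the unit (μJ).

Initial: C1(1μF, Q=18μC, V=18.00V), C2(2μF, Q=11μC, V=5.50V), C3(3μF, Q=10μC, V=3.33V), C4(1μF, Q=13μC, V=13.00V)
Op 1: GROUND 2: Q2=0; energy lost=30.250
Op 2: CLOSE 4-1: Q_total=31.00, C_total=2.00, V=15.50; Q4=15.50, Q1=15.50; dissipated=6.250
Op 3: CLOSE 2-1: Q_total=15.50, C_total=3.00, V=5.17; Q2=10.33, Q1=5.17; dissipated=80.083
Op 4: CLOSE 4-3: Q_total=25.50, C_total=4.00, V=6.38; Q4=6.38, Q3=19.12; dissipated=55.510
Total dissipated: 172.094 μJ

Answer: 172.09 μJ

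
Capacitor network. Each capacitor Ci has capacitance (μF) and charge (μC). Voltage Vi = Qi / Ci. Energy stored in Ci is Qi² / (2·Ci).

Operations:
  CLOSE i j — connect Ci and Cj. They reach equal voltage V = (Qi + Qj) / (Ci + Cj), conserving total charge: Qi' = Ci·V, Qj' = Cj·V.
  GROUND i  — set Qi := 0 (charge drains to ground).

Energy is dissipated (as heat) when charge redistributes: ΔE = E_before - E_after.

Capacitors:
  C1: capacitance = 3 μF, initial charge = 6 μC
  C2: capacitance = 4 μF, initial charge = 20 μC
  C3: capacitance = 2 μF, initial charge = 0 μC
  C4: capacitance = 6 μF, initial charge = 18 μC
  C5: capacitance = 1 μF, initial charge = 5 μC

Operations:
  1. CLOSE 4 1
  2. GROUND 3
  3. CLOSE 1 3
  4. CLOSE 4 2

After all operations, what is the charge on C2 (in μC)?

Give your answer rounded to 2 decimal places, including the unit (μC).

Answer: 14.40 μC

Derivation:
Initial: C1(3μF, Q=6μC, V=2.00V), C2(4μF, Q=20μC, V=5.00V), C3(2μF, Q=0μC, V=0.00V), C4(6μF, Q=18μC, V=3.00V), C5(1μF, Q=5μC, V=5.00V)
Op 1: CLOSE 4-1: Q_total=24.00, C_total=9.00, V=2.67; Q4=16.00, Q1=8.00; dissipated=1.000
Op 2: GROUND 3: Q3=0; energy lost=0.000
Op 3: CLOSE 1-3: Q_total=8.00, C_total=5.00, V=1.60; Q1=4.80, Q3=3.20; dissipated=4.267
Op 4: CLOSE 4-2: Q_total=36.00, C_total=10.00, V=3.60; Q4=21.60, Q2=14.40; dissipated=6.533
Final charges: Q1=4.80, Q2=14.40, Q3=3.20, Q4=21.60, Q5=5.00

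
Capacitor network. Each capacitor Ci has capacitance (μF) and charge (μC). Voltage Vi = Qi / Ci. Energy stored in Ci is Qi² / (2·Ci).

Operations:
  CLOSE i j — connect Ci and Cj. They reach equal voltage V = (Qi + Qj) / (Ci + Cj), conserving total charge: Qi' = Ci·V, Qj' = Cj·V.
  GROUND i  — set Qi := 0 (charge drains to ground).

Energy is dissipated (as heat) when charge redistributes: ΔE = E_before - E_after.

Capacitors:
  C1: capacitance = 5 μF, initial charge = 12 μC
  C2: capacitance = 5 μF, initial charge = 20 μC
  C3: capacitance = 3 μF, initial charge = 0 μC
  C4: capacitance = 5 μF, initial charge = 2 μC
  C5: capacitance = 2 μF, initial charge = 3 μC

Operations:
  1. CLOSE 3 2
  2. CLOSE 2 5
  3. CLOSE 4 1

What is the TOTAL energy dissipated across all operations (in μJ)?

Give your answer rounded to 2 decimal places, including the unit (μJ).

Answer: 20.71 μJ

Derivation:
Initial: C1(5μF, Q=12μC, V=2.40V), C2(5μF, Q=20μC, V=4.00V), C3(3μF, Q=0μC, V=0.00V), C4(5μF, Q=2μC, V=0.40V), C5(2μF, Q=3μC, V=1.50V)
Op 1: CLOSE 3-2: Q_total=20.00, C_total=8.00, V=2.50; Q3=7.50, Q2=12.50; dissipated=15.000
Op 2: CLOSE 2-5: Q_total=15.50, C_total=7.00, V=2.21; Q2=11.07, Q5=4.43; dissipated=0.714
Op 3: CLOSE 4-1: Q_total=14.00, C_total=10.00, V=1.40; Q4=7.00, Q1=7.00; dissipated=5.000
Total dissipated: 20.714 μJ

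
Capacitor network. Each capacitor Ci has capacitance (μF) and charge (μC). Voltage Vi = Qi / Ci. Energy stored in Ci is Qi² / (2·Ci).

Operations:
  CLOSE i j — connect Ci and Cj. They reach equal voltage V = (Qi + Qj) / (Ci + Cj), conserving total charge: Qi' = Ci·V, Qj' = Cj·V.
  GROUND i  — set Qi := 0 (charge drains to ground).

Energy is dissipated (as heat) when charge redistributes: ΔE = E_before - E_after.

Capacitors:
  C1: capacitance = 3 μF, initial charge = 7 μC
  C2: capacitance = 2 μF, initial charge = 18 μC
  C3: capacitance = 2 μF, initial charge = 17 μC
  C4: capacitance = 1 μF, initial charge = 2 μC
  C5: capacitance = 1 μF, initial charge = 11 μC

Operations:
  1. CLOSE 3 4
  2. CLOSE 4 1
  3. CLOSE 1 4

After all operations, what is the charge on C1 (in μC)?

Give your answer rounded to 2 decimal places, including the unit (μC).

Initial: C1(3μF, Q=7μC, V=2.33V), C2(2μF, Q=18μC, V=9.00V), C3(2μF, Q=17μC, V=8.50V), C4(1μF, Q=2μC, V=2.00V), C5(1μF, Q=11μC, V=11.00V)
Op 1: CLOSE 3-4: Q_total=19.00, C_total=3.00, V=6.33; Q3=12.67, Q4=6.33; dissipated=14.083
Op 2: CLOSE 4-1: Q_total=13.33, C_total=4.00, V=3.33; Q4=3.33, Q1=10.00; dissipated=6.000
Op 3: CLOSE 1-4: Q_total=13.33, C_total=4.00, V=3.33; Q1=10.00, Q4=3.33; dissipated=0.000
Final charges: Q1=10.00, Q2=18.00, Q3=12.67, Q4=3.33, Q5=11.00

Answer: 10.00 μC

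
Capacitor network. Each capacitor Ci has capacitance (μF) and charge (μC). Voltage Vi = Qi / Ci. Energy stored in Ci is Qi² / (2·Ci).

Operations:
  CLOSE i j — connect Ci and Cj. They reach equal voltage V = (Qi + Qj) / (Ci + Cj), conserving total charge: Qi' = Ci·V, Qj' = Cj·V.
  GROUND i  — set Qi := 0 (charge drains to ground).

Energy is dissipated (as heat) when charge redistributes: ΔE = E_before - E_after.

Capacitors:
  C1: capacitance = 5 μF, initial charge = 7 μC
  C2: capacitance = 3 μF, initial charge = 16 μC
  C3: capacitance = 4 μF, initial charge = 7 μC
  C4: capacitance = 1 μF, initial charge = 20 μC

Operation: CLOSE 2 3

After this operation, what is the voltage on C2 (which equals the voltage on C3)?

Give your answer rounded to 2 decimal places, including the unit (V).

Answer: 3.29 V

Derivation:
Initial: C1(5μF, Q=7μC, V=1.40V), C2(3μF, Q=16μC, V=5.33V), C3(4μF, Q=7μC, V=1.75V), C4(1μF, Q=20μC, V=20.00V)
Op 1: CLOSE 2-3: Q_total=23.00, C_total=7.00, V=3.29; Q2=9.86, Q3=13.14; dissipated=11.006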